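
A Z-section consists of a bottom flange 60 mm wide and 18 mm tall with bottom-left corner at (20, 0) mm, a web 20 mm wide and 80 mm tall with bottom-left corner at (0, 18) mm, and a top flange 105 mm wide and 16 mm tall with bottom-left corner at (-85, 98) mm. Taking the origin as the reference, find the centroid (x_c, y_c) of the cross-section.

Part | A | x̄ᵢ | ȳᵢ | A·x̄ᵢ | A·ȳᵢ
bottom flange | 1080.00 | 50.00 | 9.00 | 54000.00 | 9720.00
web | 1600.00 | 10.00 | 58.00 | 16000.00 | 92800.00
top flange | 1680.00 | -32.50 | 106.00 | -54600.00 | 178080.00
Σ | 4360.00 |  |  | 15400.00 | 280600.00
x_c = 15400.00 / 4360.00 = 3.53 mm
y_c = 280600.00 / 4360.00 = 64.36 mm

x_c = 3.53 mm, y_c = 64.36 mm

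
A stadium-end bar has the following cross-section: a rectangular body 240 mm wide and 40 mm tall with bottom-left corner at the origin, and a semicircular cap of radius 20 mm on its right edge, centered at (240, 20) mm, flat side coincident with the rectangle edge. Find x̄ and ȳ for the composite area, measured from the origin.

x̄ = 127.89 mm, ȳ = 20.00 mm

rectangular body: A = 240 × 40 = 9600.00, centroid at (120.00, 20.00).
semicircular end: A = ½π·20² = 628.32, centroid at (248.49, 20.00).
ΣA = 10228.32 mm², ΣAx̄ = 1308129.78 mm³, ΣAȳ = 204566.37 mm³.
x̄ = 1308129.78/10228.32 = 127.89 mm; ȳ = 204566.37/10228.32 = 20.00 mm.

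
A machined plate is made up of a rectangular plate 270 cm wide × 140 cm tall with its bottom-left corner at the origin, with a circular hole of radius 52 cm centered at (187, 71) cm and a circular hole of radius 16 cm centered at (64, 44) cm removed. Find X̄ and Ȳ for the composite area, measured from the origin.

plate: A = 270 × 140 = 37800.00, centroid at (135.00, 70.00).
hole 1: A = −π·52² = -8494.87, centroid at (187.00, 71.00).
hole 2: A = −π·16² = -804.25, centroid at (64.00, 44.00).
ΣA = 28500.89 cm²
ΣAX̄ = (37800.00)(135.00) + (-8494.87)(187.00) + (-804.25)(64.00) = 3462988.10 cm³
ΣAȲ = (37800.00)(70.00) + (-8494.87)(71.00) + (-804.25)(44.00) = 2007477.58 cm³
X̄ = 3462988.10 / 28500.89 = 121.50 cm
Ȳ = 2007477.58 / 28500.89 = 70.44 cm

X̄ = 121.50 cm, Ȳ = 70.44 cm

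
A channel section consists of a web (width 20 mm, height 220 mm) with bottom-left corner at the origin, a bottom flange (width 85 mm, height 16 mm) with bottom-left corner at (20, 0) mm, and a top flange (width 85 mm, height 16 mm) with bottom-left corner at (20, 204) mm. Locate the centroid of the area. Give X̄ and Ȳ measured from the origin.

X̄ = 30.06 mm, Ȳ = 110.00 mm

Part | A | x̄ᵢ | ȳᵢ | A·x̄ᵢ | A·ȳᵢ
web | 4400.00 | 10.00 | 110.00 | 44000.00 | 484000.00
bottom flange | 1360.00 | 62.50 | 8.00 | 85000.00 | 10880.00
top flange | 1360.00 | 62.50 | 212.00 | 85000.00 | 288320.00
Σ | 7120.00 |  |  | 214000.00 | 783200.00
X̄ = 214000.00 / 7120.00 = 30.06 mm
Ȳ = 783200.00 / 7120.00 = 110.00 mm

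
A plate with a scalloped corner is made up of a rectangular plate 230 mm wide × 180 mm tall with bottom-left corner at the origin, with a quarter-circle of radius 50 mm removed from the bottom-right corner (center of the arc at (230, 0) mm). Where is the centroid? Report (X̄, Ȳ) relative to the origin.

plate: A = 230 × 180 = 41400.00, centroid at (115.00, 90.00).
removed quarter-circle: A = −¼π·50² = -1963.50, centroid at (208.78, 21.22).
ΣA = 39436.50 mm², ΣAX̄ = 4351062.72 mm³, ΣAȲ = 3684333.33 mm³.
X̄ = 4351062.72/39436.50 = 110.33 mm; Ȳ = 3684333.33/39436.50 = 93.42 mm.

X̄ = 110.33 mm, Ȳ = 93.42 mm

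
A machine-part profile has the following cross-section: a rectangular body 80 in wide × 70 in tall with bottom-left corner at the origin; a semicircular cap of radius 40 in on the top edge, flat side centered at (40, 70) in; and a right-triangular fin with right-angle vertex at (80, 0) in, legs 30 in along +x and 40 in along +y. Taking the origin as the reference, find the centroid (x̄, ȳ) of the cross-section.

x̄ = 43.44 in, ȳ = 48.50 in

Part | A | x̄ᵢ | ȳᵢ | A·x̄ᵢ | A·ȳᵢ
rectangular body | 5600.00 | 40.00 | 35.00 | 224000.00 | 196000.00
semicircular top | 2513.27 | 40.00 | 86.98 | 100530.96 | 218595.86
triangular fin | 600.00 | 90.00 | 13.33 | 54000.00 | 8000.00
Σ | 8713.27 |  |  | 378530.96 | 422595.86
x̄ = 378530.96 / 8713.27 = 43.44 in
ȳ = 422595.86 / 8713.27 = 48.50 in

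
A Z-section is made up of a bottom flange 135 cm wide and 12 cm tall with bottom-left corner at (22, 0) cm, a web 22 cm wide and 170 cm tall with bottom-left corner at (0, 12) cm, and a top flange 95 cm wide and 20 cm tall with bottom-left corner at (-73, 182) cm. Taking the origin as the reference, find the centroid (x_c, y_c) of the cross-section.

x_c = 18.96 cm, y_c = 101.56 cm

bottom flange: A = 135 × 12 = 1620.00, centroid at (89.50, 6.00).
web: A = 22 × 170 = 3740.00, centroid at (11.00, 97.00).
top flange: A = 95 × 20 = 1900.00, centroid at (-25.50, 192.00).
ΣA = 7260.00 cm²
ΣAx_c = (1620.00)(89.50) + (3740.00)(11.00) + (1900.00)(-25.50) = 137680.00 cm³
ΣAy_c = (1620.00)(6.00) + (3740.00)(97.00) + (1900.00)(192.00) = 737300.00 cm³
x_c = 137680.00 / 7260.00 = 18.96 cm
y_c = 737300.00 / 7260.00 = 101.56 cm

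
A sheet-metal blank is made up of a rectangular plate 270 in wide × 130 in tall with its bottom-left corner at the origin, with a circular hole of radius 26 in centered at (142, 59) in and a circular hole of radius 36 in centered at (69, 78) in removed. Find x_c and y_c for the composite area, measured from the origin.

Part | A | x̄ᵢ | ȳᵢ | A·x̄ᵢ | A·ȳᵢ
plate | 35100.00 | 135.00 | 65.00 | 4738500.00 | 2281500.00
hole 1 | -2123.72 | 142.00 | 59.00 | -301567.76 | -125299.28
hole 2 | -4071.50 | 69.00 | 78.00 | -280933.78 | -317577.32
Σ | 28904.78 |  |  | 4155998.46 | 1838623.40
x_c = 4155998.46 / 28904.78 = 143.78 in
y_c = 1838623.40 / 28904.78 = 63.61 in

x_c = 143.78 in, y_c = 63.61 in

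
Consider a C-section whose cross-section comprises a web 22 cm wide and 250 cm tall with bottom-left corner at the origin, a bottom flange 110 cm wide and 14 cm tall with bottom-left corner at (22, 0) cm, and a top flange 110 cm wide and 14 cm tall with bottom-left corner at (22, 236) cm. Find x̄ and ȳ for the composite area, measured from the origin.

web: A = 22 × 250 = 5500.00, centroid at (11.00, 125.00).
bottom flange: A = 110 × 14 = 1540.00, centroid at (77.00, 7.00).
top flange: A = 110 × 14 = 1540.00, centroid at (77.00, 243.00).
ΣA = 8580.00 cm²
ΣAx̄ = (5500.00)(11.00) + (1540.00)(77.00) + (1540.00)(77.00) = 297660.00 cm³
ΣAȳ = (5500.00)(125.00) + (1540.00)(7.00) + (1540.00)(243.00) = 1072500.00 cm³
x̄ = 297660.00 / 8580.00 = 34.69 cm
ȳ = 1072500.00 / 8580.00 = 125.00 cm

x̄ = 34.69 cm, ȳ = 125.00 cm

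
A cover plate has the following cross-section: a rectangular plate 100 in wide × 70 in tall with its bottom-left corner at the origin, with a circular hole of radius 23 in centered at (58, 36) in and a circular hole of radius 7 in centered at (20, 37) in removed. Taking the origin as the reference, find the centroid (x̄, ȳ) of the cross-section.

plate: A = 100 × 70 = 7000.00, centroid at (50.00, 35.00).
hole 1: A = −π·23² = -1661.90, centroid at (58.00, 36.00).
hole 2: A = −π·7² = -153.94, centroid at (20.00, 37.00).
ΣA = 5184.16 in²
ΣAx̄ = (7000.00)(50.00) + (-1661.90)(58.00) + (-153.94)(20.00) = 250530.89 in³
ΣAȳ = (7000.00)(35.00) + (-1661.90)(36.00) + (-153.94)(37.00) = 179475.80 in³
x̄ = 250530.89 / 5184.16 = 48.33 in
ȳ = 179475.80 / 5184.16 = 34.62 in

x̄ = 48.33 in, ȳ = 34.62 in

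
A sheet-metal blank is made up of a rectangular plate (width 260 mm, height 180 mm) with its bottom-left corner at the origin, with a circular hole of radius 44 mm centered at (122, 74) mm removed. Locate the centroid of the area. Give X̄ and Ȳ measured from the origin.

plate: A = 260 × 180 = 46800.00, centroid at (130.00, 90.00).
hole: A = −π·44² = -6082.12, centroid at (122.00, 74.00).
ΣA = 40717.88 mm², ΣAX̄ = 5341980.95 mm³, ΣAȲ = 3761922.87 mm³.
X̄ = 5341980.95/40717.88 = 131.19 mm; Ȳ = 3761922.87/40717.88 = 92.39 mm.

X̄ = 131.19 mm, Ȳ = 92.39 mm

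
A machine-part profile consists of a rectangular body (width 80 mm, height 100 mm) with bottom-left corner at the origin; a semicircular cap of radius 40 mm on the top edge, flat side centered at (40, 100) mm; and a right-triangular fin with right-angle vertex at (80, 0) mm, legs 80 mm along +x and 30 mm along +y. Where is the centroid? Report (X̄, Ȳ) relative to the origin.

rectangular body: A = 80 × 100 = 8000.00, centroid at (40.00, 50.00).
semicircular top: A = ½π·40² = 2513.27, centroid at (40.00, 116.98).
triangular fin: A = ½·80·30 = 1200.00, centroid at (106.67, 10.00).
ΣA = 11713.27 mm², ΣAX̄ = 548530.96 mm³, ΣAȲ = 705994.08 mm³.
X̄ = 548530.96/11713.27 = 46.83 mm; Ȳ = 705994.08/11713.27 = 60.27 mm.

X̄ = 46.83 mm, Ȳ = 60.27 mm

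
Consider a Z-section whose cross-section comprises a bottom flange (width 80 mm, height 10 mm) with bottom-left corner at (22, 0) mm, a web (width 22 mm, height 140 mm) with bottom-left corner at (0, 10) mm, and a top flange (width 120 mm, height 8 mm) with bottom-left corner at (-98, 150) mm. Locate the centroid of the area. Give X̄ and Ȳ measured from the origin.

X̄ = 9.71 mm, Ȳ = 82.28 mm

bottom flange: A = 80 × 10 = 800.00, centroid at (62.00, 5.00).
web: A = 22 × 140 = 3080.00, centroid at (11.00, 80.00).
top flange: A = 120 × 8 = 960.00, centroid at (-38.00, 154.00).
ΣA = 4840.00 mm², ΣAX̄ = 47000.00 mm³, ΣAȲ = 398240.00 mm³.
X̄ = 47000.00/4840.00 = 9.71 mm; Ȳ = 398240.00/4840.00 = 82.28 mm.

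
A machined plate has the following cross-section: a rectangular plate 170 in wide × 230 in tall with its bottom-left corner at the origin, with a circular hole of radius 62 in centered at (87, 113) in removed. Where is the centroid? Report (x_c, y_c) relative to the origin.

plate: A = 170 × 230 = 39100.00, centroid at (85.00, 115.00).
hole: A = −π·62² = -12076.28, centroid at (87.00, 113.00).
ΣA = 27023.72 in², ΣAx_c = 2272863.45 in³, ΣAy_c = 3131880.12 in³.
x_c = 2272863.45/27023.72 = 84.11 in; y_c = 3131880.12/27023.72 = 115.89 in.

x_c = 84.11 in, y_c = 115.89 in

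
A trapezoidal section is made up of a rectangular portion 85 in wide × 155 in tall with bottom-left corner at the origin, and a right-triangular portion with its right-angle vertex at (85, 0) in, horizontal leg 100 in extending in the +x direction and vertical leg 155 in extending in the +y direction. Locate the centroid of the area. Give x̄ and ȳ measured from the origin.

rectangular portion: A = 85 × 155 = 13175.00, centroid at (42.50, 77.50).
triangular portion: A = ½·100·155 = 7750.00, centroid at (118.33, 51.67).
ΣA = 20925.00 in², ΣAx̄ = 1477020.83 in³, ΣAȳ = 1421479.17 in³.
x̄ = 1477020.83/20925.00 = 70.59 in; ȳ = 1421479.17/20925.00 = 67.93 in.

x̄ = 70.59 in, ȳ = 67.93 in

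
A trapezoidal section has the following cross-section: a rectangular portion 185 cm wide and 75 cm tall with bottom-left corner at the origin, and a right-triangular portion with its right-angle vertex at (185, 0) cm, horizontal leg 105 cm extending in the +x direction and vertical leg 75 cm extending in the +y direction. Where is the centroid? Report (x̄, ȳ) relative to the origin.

Part | A | x̄ᵢ | ȳᵢ | A·x̄ᵢ | A·ȳᵢ
rectangular portion | 13875.00 | 92.50 | 37.50 | 1283437.50 | 520312.50
triangular portion | 3937.50 | 220.00 | 25.00 | 866250.00 | 98437.50
Σ | 17812.50 |  |  | 2149687.50 | 618750.00
x̄ = 2149687.50 / 17812.50 = 120.68 cm
ȳ = 618750.00 / 17812.50 = 34.74 cm

x̄ = 120.68 cm, ȳ = 34.74 cm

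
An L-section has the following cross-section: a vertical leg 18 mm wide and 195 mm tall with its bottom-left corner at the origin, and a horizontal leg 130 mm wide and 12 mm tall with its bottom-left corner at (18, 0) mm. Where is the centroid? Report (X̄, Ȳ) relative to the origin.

vertical leg: A = 18 × 195 = 3510.00, centroid at (9.00, 97.50).
horizontal leg: A = 130 × 12 = 1560.00, centroid at (83.00, 6.00).
ΣA = 5070.00 mm²
ΣAX̄ = (3510.00)(9.00) + (1560.00)(83.00) = 161070.00 mm³
ΣAȲ = (3510.00)(97.50) + (1560.00)(6.00) = 351585.00 mm³
X̄ = 161070.00 / 5070.00 = 31.77 mm
Ȳ = 351585.00 / 5070.00 = 69.35 mm

X̄ = 31.77 mm, Ȳ = 69.35 mm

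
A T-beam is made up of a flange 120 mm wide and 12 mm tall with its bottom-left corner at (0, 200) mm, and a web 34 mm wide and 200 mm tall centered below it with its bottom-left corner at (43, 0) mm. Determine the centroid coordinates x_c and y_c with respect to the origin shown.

web: A = 34 × 200 = 6800.00, centroid at (60.00, 100.00).
flange: A = 120 × 12 = 1440.00, centroid at (60.00, 206.00).
ΣA = 8240.00 mm², ΣAx_c = 494400.00 mm³, ΣAy_c = 976640.00 mm³.
x_c = 494400.00/8240.00 = 60.00 mm; y_c = 976640.00/8240.00 = 118.52 mm.

x_c = 60.00 mm, y_c = 118.52 mm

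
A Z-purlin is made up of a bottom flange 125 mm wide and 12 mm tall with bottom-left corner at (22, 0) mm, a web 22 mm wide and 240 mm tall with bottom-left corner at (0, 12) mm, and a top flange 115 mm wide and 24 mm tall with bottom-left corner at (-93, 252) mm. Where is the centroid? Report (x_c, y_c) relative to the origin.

x_c = 9.10 mm, y_c = 150.38 mm

bottom flange: A = 125 × 12 = 1500.00, centroid at (84.50, 6.00).
web: A = 22 × 240 = 5280.00, centroid at (11.00, 132.00).
top flange: A = 115 × 24 = 2760.00, centroid at (-35.50, 264.00).
ΣA = 9540.00 mm², ΣAx_c = 86850.00 mm³, ΣAy_c = 1434600.00 mm³.
x_c = 86850.00/9540.00 = 9.10 mm; y_c = 1434600.00/9540.00 = 150.38 mm.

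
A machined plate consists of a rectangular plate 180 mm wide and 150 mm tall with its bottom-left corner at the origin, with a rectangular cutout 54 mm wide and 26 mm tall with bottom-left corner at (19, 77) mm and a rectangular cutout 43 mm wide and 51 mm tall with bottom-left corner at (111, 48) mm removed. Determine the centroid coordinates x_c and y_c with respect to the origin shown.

x_c = 88.66 mm, y_c = 74.24 mm

plate: A = 180 × 150 = 27000.00, centroid at (90.00, 75.00).
hole 1: A = −(54 × 26) = -1404.00, centroid at (46.00, 90.00).
hole 2: A = −(43 × 51) = -2193.00, centroid at (132.50, 73.50).
ΣA = 23403.00 mm²
ΣAx_c = (27000.00)(90.00) + (-1404.00)(46.00) + (-2193.00)(132.50) = 2074843.50 mm³
ΣAy_c = (27000.00)(75.00) + (-1404.00)(90.00) + (-2193.00)(73.50) = 1737454.50 mm³
x_c = 2074843.50 / 23403.00 = 88.66 mm
y_c = 1737454.50 / 23403.00 = 74.24 mm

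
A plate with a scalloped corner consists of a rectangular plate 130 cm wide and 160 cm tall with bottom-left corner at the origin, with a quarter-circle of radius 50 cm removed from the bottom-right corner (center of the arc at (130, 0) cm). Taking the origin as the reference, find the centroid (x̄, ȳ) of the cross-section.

x̄ = 60.44 cm, ȳ = 86.13 cm

plate: A = 130 × 160 = 20800.00, centroid at (65.00, 80.00).
removed quarter-circle: A = −¼π·50² = -1963.50, centroid at (108.78, 21.22).
ΣA = 18836.50 cm², ΣAx̄ = 1138412.26 cm³, ΣAȳ = 1622333.33 cm³.
x̄ = 1138412.26/18836.50 = 60.44 cm; ȳ = 1622333.33/18836.50 = 86.13 cm.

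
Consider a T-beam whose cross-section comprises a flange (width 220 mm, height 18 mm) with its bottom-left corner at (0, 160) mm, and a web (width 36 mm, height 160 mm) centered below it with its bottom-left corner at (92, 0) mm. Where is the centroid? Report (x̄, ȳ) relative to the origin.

x̄ = 110.00 mm, ȳ = 116.26 mm

web: A = 36 × 160 = 5760.00, centroid at (110.00, 80.00).
flange: A = 220 × 18 = 3960.00, centroid at (110.00, 169.00).
ΣA = 9720.00 mm², ΣAx̄ = 1069200.00 mm³, ΣAȳ = 1130040.00 mm³.
x̄ = 1069200.00/9720.00 = 110.00 mm; ȳ = 1130040.00/9720.00 = 116.26 mm.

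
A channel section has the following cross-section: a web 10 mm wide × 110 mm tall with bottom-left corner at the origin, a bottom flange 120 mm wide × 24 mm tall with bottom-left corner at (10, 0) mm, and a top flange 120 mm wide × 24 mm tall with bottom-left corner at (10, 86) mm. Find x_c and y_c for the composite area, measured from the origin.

web: A = 10 × 110 = 1100.00, centroid at (5.00, 55.00).
bottom flange: A = 120 × 24 = 2880.00, centroid at (70.00, 12.00).
top flange: A = 120 × 24 = 2880.00, centroid at (70.00, 98.00).
ΣA = 6860.00 mm², ΣAx_c = 408700.00 mm³, ΣAy_c = 377300.00 mm³.
x_c = 408700.00/6860.00 = 59.58 mm; y_c = 377300.00/6860.00 = 55.00 mm.

x_c = 59.58 mm, y_c = 55.00 mm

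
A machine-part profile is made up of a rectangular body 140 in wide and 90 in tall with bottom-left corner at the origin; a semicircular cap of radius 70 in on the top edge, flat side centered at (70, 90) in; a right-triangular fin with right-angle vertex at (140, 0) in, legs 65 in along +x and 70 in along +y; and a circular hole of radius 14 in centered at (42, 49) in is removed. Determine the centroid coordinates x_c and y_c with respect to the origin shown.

rectangular body: A = 140 × 90 = 12600.00, centroid at (70.00, 45.00).
semicircular top: A = ½π·70² = 7696.90, centroid at (70.00, 119.71).
triangular fin: A = ½·65·70 = 2275.00, centroid at (161.67, 23.33).
hole: A = −π·14² = -615.75, centroid at (42.00, 49.00).
ΣA = 21956.15 in²
ΣAx_c = (12600.00)(70.00) + (7696.90)(70.00) + (2275.00)(161.67) + (-615.75)(42.00) = 1762713.22 in³
ΣAy_c = (12600.00)(45.00) + (7696.90)(119.71) + (2275.00)(23.33) + (-615.75)(49.00) = 1511299.32 in³
x_c = 1762713.22 / 21956.15 = 80.28 in
y_c = 1511299.32 / 21956.15 = 68.83 in

x_c = 80.28 in, y_c = 68.83 in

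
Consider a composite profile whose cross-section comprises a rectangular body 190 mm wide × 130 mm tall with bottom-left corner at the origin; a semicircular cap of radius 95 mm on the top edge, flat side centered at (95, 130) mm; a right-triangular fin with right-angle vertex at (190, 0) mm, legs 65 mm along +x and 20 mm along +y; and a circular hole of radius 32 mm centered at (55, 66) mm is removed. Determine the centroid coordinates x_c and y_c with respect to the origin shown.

x_c = 100.63 mm, y_c = 104.99 mm

rectangular body: A = 190 × 130 = 24700.00, centroid at (95.00, 65.00).
semicircular top: A = ½π·95² = 14176.44, centroid at (95.00, 170.32).
triangular fin: A = ½·65·20 = 650.00, centroid at (211.67, 6.67).
hole: A = −π·32² = -3216.99, centroid at (55.00, 66.00).
ΣA = 36309.45 mm², ΣAx_c = 3653910.34 mm³, ΣAy_c = 3812032.06 mm³.
x_c = 3653910.34/36309.45 = 100.63 mm; y_c = 3812032.06/36309.45 = 104.99 mm.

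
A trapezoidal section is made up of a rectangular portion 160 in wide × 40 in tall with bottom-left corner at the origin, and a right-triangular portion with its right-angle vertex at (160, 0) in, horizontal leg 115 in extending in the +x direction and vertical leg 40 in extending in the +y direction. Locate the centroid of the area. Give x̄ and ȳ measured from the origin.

rectangular portion: A = 160 × 40 = 6400.00, centroid at (80.00, 20.00).
triangular portion: A = ½·115·40 = 2300.00, centroid at (198.33, 13.33).
ΣA = 8700.00 in², ΣAx̄ = 968166.67 in³, ΣAȳ = 158666.67 in³.
x̄ = 968166.67/8700.00 = 111.28 in; ȳ = 158666.67/8700.00 = 18.24 in.

x̄ = 111.28 in, ȳ = 18.24 in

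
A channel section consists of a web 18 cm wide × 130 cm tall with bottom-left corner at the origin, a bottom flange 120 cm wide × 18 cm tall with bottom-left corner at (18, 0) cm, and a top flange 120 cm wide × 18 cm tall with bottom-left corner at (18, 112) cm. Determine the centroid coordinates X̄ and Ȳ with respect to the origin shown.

Part | A | x̄ᵢ | ȳᵢ | A·x̄ᵢ | A·ȳᵢ
web | 2340.00 | 9.00 | 65.00 | 21060.00 | 152100.00
bottom flange | 2160.00 | 78.00 | 9.00 | 168480.00 | 19440.00
top flange | 2160.00 | 78.00 | 121.00 | 168480.00 | 261360.00
Σ | 6660.00 |  |  | 358020.00 | 432900.00
X̄ = 358020.00 / 6660.00 = 53.76 cm
Ȳ = 432900.00 / 6660.00 = 65.00 cm

X̄ = 53.76 cm, Ȳ = 65.00 cm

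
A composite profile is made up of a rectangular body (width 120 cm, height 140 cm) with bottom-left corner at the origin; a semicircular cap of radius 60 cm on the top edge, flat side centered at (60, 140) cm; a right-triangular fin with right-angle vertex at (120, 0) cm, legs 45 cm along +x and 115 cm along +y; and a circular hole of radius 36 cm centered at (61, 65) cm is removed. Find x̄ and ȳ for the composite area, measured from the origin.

rectangular body: A = 120 × 140 = 16800.00, centroid at (60.00, 70.00).
semicircular top: A = ½π·60² = 5654.87, centroid at (60.00, 165.46).
triangular fin: A = ½·45·115 = 2587.50, centroid at (135.00, 38.33).
hole: A = −π·36² = -4071.50, centroid at (61.00, 65.00).
ΣA = 20970.86 cm², ΣAx̄ = 1448242.76 cm³, ΣAȳ = 1946221.08 cm³.
x̄ = 1448242.76/20970.86 = 69.06 cm; ȳ = 1946221.08/20970.86 = 92.81 cm.

x̄ = 69.06 cm, ȳ = 92.81 cm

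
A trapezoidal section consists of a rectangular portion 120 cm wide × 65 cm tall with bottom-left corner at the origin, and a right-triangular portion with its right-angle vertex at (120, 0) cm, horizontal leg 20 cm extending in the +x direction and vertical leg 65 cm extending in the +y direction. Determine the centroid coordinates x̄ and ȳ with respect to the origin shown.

Part | A | x̄ᵢ | ȳᵢ | A·x̄ᵢ | A·ȳᵢ
rectangular portion | 7800.00 | 60.00 | 32.50 | 468000.00 | 253500.00
triangular portion | 650.00 | 126.67 | 21.67 | 82333.33 | 14083.33
Σ | 8450.00 |  |  | 550333.33 | 267583.33
x̄ = 550333.33 / 8450.00 = 65.13 cm
ȳ = 267583.33 / 8450.00 = 31.67 cm

x̄ = 65.13 cm, ȳ = 31.67 cm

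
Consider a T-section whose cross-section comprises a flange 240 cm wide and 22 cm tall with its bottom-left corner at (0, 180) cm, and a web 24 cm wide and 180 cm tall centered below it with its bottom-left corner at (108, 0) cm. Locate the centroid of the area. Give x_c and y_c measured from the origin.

web: A = 24 × 180 = 4320.00, centroid at (120.00, 90.00).
flange: A = 240 × 22 = 5280.00, centroid at (120.00, 191.00).
ΣA = 9600.00 cm²
ΣAx_c = (4320.00)(120.00) + (5280.00)(120.00) = 1152000.00 cm³
ΣAy_c = (4320.00)(90.00) + (5280.00)(191.00) = 1397280.00 cm³
x_c = 1152000.00 / 9600.00 = 120.00 cm
y_c = 1397280.00 / 9600.00 = 145.55 cm

x_c = 120.00 cm, y_c = 145.55 cm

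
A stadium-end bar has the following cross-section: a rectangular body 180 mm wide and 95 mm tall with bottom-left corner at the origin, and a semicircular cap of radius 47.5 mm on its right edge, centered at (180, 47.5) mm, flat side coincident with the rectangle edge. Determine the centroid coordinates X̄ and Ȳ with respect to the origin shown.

rectangular body: A = 180 × 95 = 17100.00, centroid at (90.00, 47.50).
semicircular end: A = ½π·47.5² = 3544.11, centroid at (200.16, 47.50).
ΣA = 20644.11 mm²
ΣAX̄ = (17100.00)(90.00) + (3544.11)(200.16) = 2248387.57 mm³
ΣAȲ = (17100.00)(47.50) + (3544.11)(47.50) = 980595.19 mm³
X̄ = 2248387.57 / 20644.11 = 108.91 mm
Ȳ = 980595.19 / 20644.11 = 47.50 mm

X̄ = 108.91 mm, Ȳ = 47.50 mm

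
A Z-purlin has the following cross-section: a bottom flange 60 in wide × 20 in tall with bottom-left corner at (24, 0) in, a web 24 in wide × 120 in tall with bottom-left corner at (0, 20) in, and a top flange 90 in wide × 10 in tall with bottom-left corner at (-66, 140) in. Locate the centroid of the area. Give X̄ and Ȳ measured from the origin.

bottom flange: A = 60 × 20 = 1200.00, centroid at (54.00, 10.00).
web: A = 24 × 120 = 2880.00, centroid at (12.00, 80.00).
top flange: A = 90 × 10 = 900.00, centroid at (-21.00, 145.00).
ΣA = 4980.00 in²
ΣAX̄ = (1200.00)(54.00) + (2880.00)(12.00) + (900.00)(-21.00) = 80460.00 in³
ΣAȲ = (1200.00)(10.00) + (2880.00)(80.00) + (900.00)(145.00) = 372900.00 in³
X̄ = 80460.00 / 4980.00 = 16.16 in
Ȳ = 372900.00 / 4980.00 = 74.88 in

X̄ = 16.16 in, Ȳ = 74.88 in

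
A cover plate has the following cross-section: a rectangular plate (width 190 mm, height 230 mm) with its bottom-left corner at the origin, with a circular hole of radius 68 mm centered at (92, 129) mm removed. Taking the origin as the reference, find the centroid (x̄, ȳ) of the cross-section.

Part | A | x̄ᵢ | ȳᵢ | A·x̄ᵢ | A·ȳᵢ
plate | 43700.00 | 95.00 | 115.00 | 4151500.00 | 5025500.00
hole | -14526.72 | 92.00 | 129.00 | -1336458.65 | -1873947.45
Σ | 29173.28 |  |  | 2815041.35 | 3151552.55
x̄ = 2815041.35 / 29173.28 = 96.49 mm
ȳ = 3151552.55 / 29173.28 = 108.03 mm

x̄ = 96.49 mm, ȳ = 108.03 mm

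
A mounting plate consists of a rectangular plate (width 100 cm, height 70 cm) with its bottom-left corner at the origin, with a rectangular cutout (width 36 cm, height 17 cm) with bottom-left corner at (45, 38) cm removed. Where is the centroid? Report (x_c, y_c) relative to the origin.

Part | A | x̄ᵢ | ȳᵢ | A·x̄ᵢ | A·ȳᵢ
plate | 7000.00 | 50.00 | 35.00 | 350000.00 | 245000.00
hole | -612.00 | 63.00 | 46.50 | -38556.00 | -28458.00
Σ | 6388.00 |  |  | 311444.00 | 216542.00
x_c = 311444.00 / 6388.00 = 48.75 cm
y_c = 216542.00 / 6388.00 = 33.90 cm

x_c = 48.75 cm, y_c = 33.90 cm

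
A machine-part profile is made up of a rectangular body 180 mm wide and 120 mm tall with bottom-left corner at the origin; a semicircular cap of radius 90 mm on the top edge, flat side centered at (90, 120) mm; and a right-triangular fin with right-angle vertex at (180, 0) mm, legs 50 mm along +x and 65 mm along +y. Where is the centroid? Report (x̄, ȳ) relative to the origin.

rectangular body: A = 180 × 120 = 21600.00, centroid at (90.00, 60.00).
semicircular top: A = ½π·90² = 12723.45, centroid at (90.00, 158.20).
triangular fin: A = ½·50·65 = 1625.00, centroid at (196.67, 21.67).
ΣA = 35948.45 mm²
ΣAx̄ = (21600.00)(90.00) + (12723.45)(90.00) + (1625.00)(196.67) = 3408693.86 mm³
ΣAȳ = (21600.00)(60.00) + (12723.45)(158.20) + (1625.00)(21.67) = 3344022.36 mm³
x̄ = 3408693.86 / 35948.45 = 94.82 mm
ȳ = 3344022.36 / 35948.45 = 93.02 mm

x̄ = 94.82 mm, ȳ = 93.02 mm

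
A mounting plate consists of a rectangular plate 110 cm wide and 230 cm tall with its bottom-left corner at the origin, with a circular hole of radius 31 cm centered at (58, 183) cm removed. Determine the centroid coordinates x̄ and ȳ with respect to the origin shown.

x̄ = 54.59 cm, ȳ = 105.79 cm

Part | A | x̄ᵢ | ȳᵢ | A·x̄ᵢ | A·ȳᵢ
plate | 25300.00 | 55.00 | 115.00 | 1391500.00 | 2909500.00
hole | -3019.07 | 58.00 | 183.00 | -175106.09 | -552489.91
Σ | 22280.93 |  |  | 1216393.91 | 2357010.09
x̄ = 1216393.91 / 22280.93 = 54.59 cm
ȳ = 2357010.09 / 22280.93 = 105.79 cm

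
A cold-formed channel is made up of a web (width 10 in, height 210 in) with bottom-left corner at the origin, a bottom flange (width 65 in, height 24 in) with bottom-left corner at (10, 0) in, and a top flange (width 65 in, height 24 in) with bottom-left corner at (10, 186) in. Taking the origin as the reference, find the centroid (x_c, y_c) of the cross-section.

Part | A | x̄ᵢ | ȳᵢ | A·x̄ᵢ | A·ȳᵢ
web | 2100.00 | 5.00 | 105.00 | 10500.00 | 220500.00
bottom flange | 1560.00 | 42.50 | 12.00 | 66300.00 | 18720.00
top flange | 1560.00 | 42.50 | 198.00 | 66300.00 | 308880.00
Σ | 5220.00 |  |  | 143100.00 | 548100.00
x_c = 143100.00 / 5220.00 = 27.41 in
y_c = 548100.00 / 5220.00 = 105.00 in

x_c = 27.41 in, y_c = 105.00 in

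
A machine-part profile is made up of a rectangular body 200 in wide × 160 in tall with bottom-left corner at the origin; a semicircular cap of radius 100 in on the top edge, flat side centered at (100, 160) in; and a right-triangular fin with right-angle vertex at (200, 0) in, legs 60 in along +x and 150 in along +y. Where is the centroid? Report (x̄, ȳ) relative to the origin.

x̄ = 110.34 in, ȳ = 114.25 in

rectangular body: A = 200 × 160 = 32000.00, centroid at (100.00, 80.00).
semicircular top: A = ½π·100² = 15707.96, centroid at (100.00, 202.44).
triangular fin: A = ½·60·150 = 4500.00, centroid at (220.00, 50.00).
ΣA = 52207.96 in²
ΣAx̄ = (32000.00)(100.00) + (15707.96)(100.00) + (4500.00)(220.00) = 5760796.33 in³
ΣAȳ = (32000.00)(80.00) + (15707.96)(202.44) + (4500.00)(50.00) = 5964940.79 in³
x̄ = 5760796.33 / 52207.96 = 110.34 in
ȳ = 5964940.79 / 52207.96 = 114.25 in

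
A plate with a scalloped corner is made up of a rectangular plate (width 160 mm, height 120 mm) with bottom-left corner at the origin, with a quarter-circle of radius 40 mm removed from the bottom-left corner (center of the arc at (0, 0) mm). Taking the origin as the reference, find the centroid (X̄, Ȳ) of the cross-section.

X̄ = 84.41 mm, Ȳ = 63.01 mm

plate: A = 160 × 120 = 19200.00, centroid at (80.00, 60.00).
removed quarter-circle: A = −¼π·40² = -1256.64, centroid at (16.98, 16.98).
ΣA = 17943.36 mm², ΣAX̄ = 1514666.67 mm³, ΣAȲ = 1130666.67 mm³.
X̄ = 1514666.67/17943.36 = 84.41 mm; Ȳ = 1130666.67/17943.36 = 63.01 mm.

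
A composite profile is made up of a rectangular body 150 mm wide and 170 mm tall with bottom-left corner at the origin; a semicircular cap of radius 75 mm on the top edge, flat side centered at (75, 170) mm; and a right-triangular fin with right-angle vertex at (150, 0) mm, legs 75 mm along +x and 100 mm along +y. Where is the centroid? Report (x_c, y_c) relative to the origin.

rectangular body: A = 150 × 170 = 25500.00, centroid at (75.00, 85.00).
semicircular top: A = ½π·75² = 8835.73, centroid at (75.00, 201.83).
triangular fin: A = ½·75·100 = 3750.00, centroid at (175.00, 33.33).
ΣA = 38085.73 mm²
ΣAx_c = (25500.00)(75.00) + (8835.73)(75.00) + (3750.00)(175.00) = 3231429.70 mm³
ΣAy_c = (25500.00)(85.00) + (8835.73)(201.83) + (3750.00)(33.33) = 4075823.99 mm³
x_c = 3231429.70 / 38085.73 = 84.85 mm
y_c = 4075823.99 / 38085.73 = 107.02 mm

x_c = 84.85 mm, y_c = 107.02 mm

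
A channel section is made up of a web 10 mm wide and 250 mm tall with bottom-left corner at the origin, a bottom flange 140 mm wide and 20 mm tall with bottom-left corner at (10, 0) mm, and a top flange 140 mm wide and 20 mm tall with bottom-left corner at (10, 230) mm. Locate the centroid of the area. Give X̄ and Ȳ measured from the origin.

X̄ = 56.85 mm, Ȳ = 125.00 mm

Part | A | x̄ᵢ | ȳᵢ | A·x̄ᵢ | A·ȳᵢ
web | 2500.00 | 5.00 | 125.00 | 12500.00 | 312500.00
bottom flange | 2800.00 | 80.00 | 10.00 | 224000.00 | 28000.00
top flange | 2800.00 | 80.00 | 240.00 | 224000.00 | 672000.00
Σ | 8100.00 |  |  | 460500.00 | 1012500.00
X̄ = 460500.00 / 8100.00 = 56.85 mm
Ȳ = 1012500.00 / 8100.00 = 125.00 mm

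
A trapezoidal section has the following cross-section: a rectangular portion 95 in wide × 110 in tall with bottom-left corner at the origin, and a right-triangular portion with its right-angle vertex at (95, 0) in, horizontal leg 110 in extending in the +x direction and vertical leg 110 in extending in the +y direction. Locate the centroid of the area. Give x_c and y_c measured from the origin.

rectangular portion: A = 95 × 110 = 10450.00, centroid at (47.50, 55.00).
triangular portion: A = ½·110·110 = 6050.00, centroid at (131.67, 36.67).
ΣA = 16500.00 in²
ΣAx_c = (10450.00)(47.50) + (6050.00)(131.67) = 1292958.33 in³
ΣAy_c = (10450.00)(55.00) + (6050.00)(36.67) = 796583.33 in³
x_c = 1292958.33 / 16500.00 = 78.36 in
y_c = 796583.33 / 16500.00 = 48.28 in

x_c = 78.36 in, y_c = 48.28 in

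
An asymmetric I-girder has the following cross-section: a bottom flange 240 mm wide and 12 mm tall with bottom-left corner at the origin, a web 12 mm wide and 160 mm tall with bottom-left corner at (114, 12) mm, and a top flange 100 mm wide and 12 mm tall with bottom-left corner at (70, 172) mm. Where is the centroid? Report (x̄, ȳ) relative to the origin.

x̄ = 120.00 mm, ȳ = 67.92 mm

bottom flange: A = 240 × 12 = 2880.00, centroid at (120.00, 6.00).
web: A = 12 × 160 = 1920.00, centroid at (120.00, 92.00).
top flange: A = 100 × 12 = 1200.00, centroid at (120.00, 178.00).
ΣA = 6000.00 mm², ΣAx̄ = 720000.00 mm³, ΣAȳ = 407520.00 mm³.
x̄ = 720000.00/6000.00 = 120.00 mm; ȳ = 407520.00/6000.00 = 67.92 mm.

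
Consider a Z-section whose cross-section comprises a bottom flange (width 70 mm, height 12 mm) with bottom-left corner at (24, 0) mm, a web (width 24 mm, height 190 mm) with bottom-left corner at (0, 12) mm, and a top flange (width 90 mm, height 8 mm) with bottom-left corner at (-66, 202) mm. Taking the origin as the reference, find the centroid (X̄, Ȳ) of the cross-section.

X̄ = 14.57 mm, Ȳ = 104.78 mm

Part | A | x̄ᵢ | ȳᵢ | A·x̄ᵢ | A·ȳᵢ
bottom flange | 840.00 | 59.00 | 6.00 | 49560.00 | 5040.00
web | 4560.00 | 12.00 | 107.00 | 54720.00 | 487920.00
top flange | 720.00 | -21.00 | 206.00 | -15120.00 | 148320.00
Σ | 6120.00 |  |  | 89160.00 | 641280.00
X̄ = 89160.00 / 6120.00 = 14.57 mm
Ȳ = 641280.00 / 6120.00 = 104.78 mm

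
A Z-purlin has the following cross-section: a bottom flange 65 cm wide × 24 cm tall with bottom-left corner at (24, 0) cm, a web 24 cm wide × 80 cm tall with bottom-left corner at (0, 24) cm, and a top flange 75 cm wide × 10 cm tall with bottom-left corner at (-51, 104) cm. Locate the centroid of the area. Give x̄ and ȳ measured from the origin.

x̄ = 23.89 cm, ȳ = 52.80 cm

bottom flange: A = 65 × 24 = 1560.00, centroid at (56.50, 12.00).
web: A = 24 × 80 = 1920.00, centroid at (12.00, 64.00).
top flange: A = 75 × 10 = 750.00, centroid at (-13.50, 109.00).
ΣA = 4230.00 cm²
ΣAx̄ = (1560.00)(56.50) + (1920.00)(12.00) + (750.00)(-13.50) = 101055.00 cm³
ΣAȳ = (1560.00)(12.00) + (1920.00)(64.00) + (750.00)(109.00) = 223350.00 cm³
x̄ = 101055.00 / 4230.00 = 23.89 cm
ȳ = 223350.00 / 4230.00 = 52.80 cm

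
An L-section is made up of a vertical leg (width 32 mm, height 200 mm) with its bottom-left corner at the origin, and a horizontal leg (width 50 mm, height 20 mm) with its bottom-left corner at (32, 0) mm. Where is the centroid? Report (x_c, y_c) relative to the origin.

Part | A | x̄ᵢ | ȳᵢ | A·x̄ᵢ | A·ȳᵢ
vertical leg | 6400.00 | 16.00 | 100.00 | 102400.00 | 640000.00
horizontal leg | 1000.00 | 57.00 | 10.00 | 57000.00 | 10000.00
Σ | 7400.00 |  |  | 159400.00 | 650000.00
x_c = 159400.00 / 7400.00 = 21.54 mm
y_c = 650000.00 / 7400.00 = 87.84 mm

x_c = 21.54 mm, y_c = 87.84 mm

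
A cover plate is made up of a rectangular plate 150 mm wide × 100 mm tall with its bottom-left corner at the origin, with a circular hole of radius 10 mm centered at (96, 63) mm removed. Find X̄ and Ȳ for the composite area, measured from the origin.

plate: A = 150 × 100 = 15000.00, centroid at (75.00, 50.00).
hole: A = −π·10² = -314.16, centroid at (96.00, 63.00).
ΣA = 14685.84 mm², ΣAX̄ = 1094840.71 mm³, ΣAȲ = 730207.97 mm³.
X̄ = 1094840.71/14685.84 = 74.55 mm; Ȳ = 730207.97/14685.84 = 49.72 mm.

X̄ = 74.55 mm, Ȳ = 49.72 mm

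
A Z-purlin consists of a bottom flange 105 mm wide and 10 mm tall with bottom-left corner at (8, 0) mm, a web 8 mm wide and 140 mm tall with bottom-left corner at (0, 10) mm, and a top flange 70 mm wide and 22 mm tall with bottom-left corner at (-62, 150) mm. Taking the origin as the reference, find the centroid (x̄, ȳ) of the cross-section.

bottom flange: A = 105 × 10 = 1050.00, centroid at (60.50, 5.00).
web: A = 8 × 140 = 1120.00, centroid at (4.00, 80.00).
top flange: A = 70 × 22 = 1540.00, centroid at (-27.00, 161.00).
ΣA = 3710.00 mm²
ΣAx̄ = (1050.00)(60.50) + (1120.00)(4.00) + (1540.00)(-27.00) = 26425.00 mm³
ΣAȳ = (1050.00)(5.00) + (1120.00)(80.00) + (1540.00)(161.00) = 342790.00 mm³
x̄ = 26425.00 / 3710.00 = 7.12 mm
ȳ = 342790.00 / 3710.00 = 92.40 mm

x̄ = 7.12 mm, ȳ = 92.40 mm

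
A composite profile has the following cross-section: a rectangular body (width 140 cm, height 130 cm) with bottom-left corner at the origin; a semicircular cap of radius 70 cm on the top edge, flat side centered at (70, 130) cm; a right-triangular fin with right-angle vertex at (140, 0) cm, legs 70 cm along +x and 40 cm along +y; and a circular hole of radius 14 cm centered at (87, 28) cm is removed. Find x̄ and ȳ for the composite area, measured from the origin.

Part | A | x̄ᵢ | ȳᵢ | A·x̄ᵢ | A·ȳᵢ
rectangular body | 18200.00 | 70.00 | 65.00 | 1274000.00 | 1183000.00
semicircular top | 7696.90 | 70.00 | 159.71 | 538783.14 | 1229263.93
triangular fin | 1400.00 | 163.33 | 13.33 | 228666.67 | 18666.67
hole | -615.75 | 87.00 | 28.00 | -53570.44 | -17241.06
Σ | 26681.15 |  |  | 1987879.37 | 2413689.53
x̄ = 1987879.37 / 26681.15 = 74.51 cm
ȳ = 2413689.53 / 26681.15 = 90.46 cm

x̄ = 74.51 cm, ȳ = 90.46 cm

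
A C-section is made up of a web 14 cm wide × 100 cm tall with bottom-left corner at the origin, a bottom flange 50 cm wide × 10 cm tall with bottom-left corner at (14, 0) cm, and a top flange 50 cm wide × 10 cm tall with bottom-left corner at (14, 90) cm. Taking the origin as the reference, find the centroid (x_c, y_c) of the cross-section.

Part | A | x̄ᵢ | ȳᵢ | A·x̄ᵢ | A·ȳᵢ
web | 1400.00 | 7.00 | 50.00 | 9800.00 | 70000.00
bottom flange | 500.00 | 39.00 | 5.00 | 19500.00 | 2500.00
top flange | 500.00 | 39.00 | 95.00 | 19500.00 | 47500.00
Σ | 2400.00 |  |  | 48800.00 | 120000.00
x_c = 48800.00 / 2400.00 = 20.33 cm
y_c = 120000.00 / 2400.00 = 50.00 cm

x_c = 20.33 cm, y_c = 50.00 cm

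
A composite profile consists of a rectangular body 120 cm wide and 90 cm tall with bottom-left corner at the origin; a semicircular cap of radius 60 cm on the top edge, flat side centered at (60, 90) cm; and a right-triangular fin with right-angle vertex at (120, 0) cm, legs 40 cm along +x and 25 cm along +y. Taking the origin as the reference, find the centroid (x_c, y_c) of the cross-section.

x_c = 62.16 cm, y_c = 67.42 cm

Part | A | x̄ᵢ | ȳᵢ | A·x̄ᵢ | A·ȳᵢ
rectangular body | 10800.00 | 60.00 | 45.00 | 648000.00 | 486000.00
semicircular top | 5654.87 | 60.00 | 115.46 | 339292.01 | 652938.01
triangular fin | 500.00 | 133.33 | 8.33 | 66666.67 | 4166.67
Σ | 16954.87 |  |  | 1053958.67 | 1143104.68
x_c = 1053958.67 / 16954.87 = 62.16 cm
y_c = 1143104.68 / 16954.87 = 67.42 cm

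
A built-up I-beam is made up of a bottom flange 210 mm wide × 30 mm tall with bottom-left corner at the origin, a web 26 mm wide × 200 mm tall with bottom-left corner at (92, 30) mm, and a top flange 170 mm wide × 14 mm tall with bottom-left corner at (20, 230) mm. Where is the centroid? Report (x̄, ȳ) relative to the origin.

x̄ = 105.00 mm, ȳ = 96.15 mm

bottom flange: A = 210 × 30 = 6300.00, centroid at (105.00, 15.00).
web: A = 26 × 200 = 5200.00, centroid at (105.00, 130.00).
top flange: A = 170 × 14 = 2380.00, centroid at (105.00, 237.00).
ΣA = 13880.00 mm², ΣAx̄ = 1457400.00 mm³, ΣAȳ = 1334560.00 mm³.
x̄ = 1457400.00/13880.00 = 105.00 mm; ȳ = 1334560.00/13880.00 = 96.15 mm.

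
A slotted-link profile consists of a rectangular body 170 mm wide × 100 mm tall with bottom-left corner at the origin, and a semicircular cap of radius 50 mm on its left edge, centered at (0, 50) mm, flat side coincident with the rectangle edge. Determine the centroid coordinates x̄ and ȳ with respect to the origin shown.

rectangular body: A = 170 × 100 = 17000.00, centroid at (85.00, 50.00).
semicircular end: A = ½π·50² = 3926.99, centroid at (-21.22, 50.00).
ΣA = 20926.99 mm², ΣAx̄ = 1361666.67 mm³, ΣAȳ = 1046349.54 mm³.
x̄ = 1361666.67/20926.99 = 65.07 mm; ȳ = 1046349.54/20926.99 = 50.00 mm.

x̄ = 65.07 mm, ȳ = 50.00 mm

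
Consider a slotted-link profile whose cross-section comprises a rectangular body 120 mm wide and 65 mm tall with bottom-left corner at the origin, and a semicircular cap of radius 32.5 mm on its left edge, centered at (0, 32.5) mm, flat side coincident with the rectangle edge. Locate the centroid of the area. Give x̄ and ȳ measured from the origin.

rectangular body: A = 120 × 65 = 7800.00, centroid at (60.00, 32.50).
semicircular end: A = ½π·32.5² = 1659.15, centroid at (-13.79, 32.50).
ΣA = 9459.15 mm²
ΣAx̄ = (7800.00)(60.00) + (1659.15)(-13.79) = 445114.58 mm³
ΣAȳ = (7800.00)(32.50) + (1659.15)(32.50) = 307422.49 mm³
x̄ = 445114.58 / 9459.15 = 47.06 mm
ȳ = 307422.49 / 9459.15 = 32.50 mm

x̄ = 47.06 mm, ȳ = 32.50 mm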